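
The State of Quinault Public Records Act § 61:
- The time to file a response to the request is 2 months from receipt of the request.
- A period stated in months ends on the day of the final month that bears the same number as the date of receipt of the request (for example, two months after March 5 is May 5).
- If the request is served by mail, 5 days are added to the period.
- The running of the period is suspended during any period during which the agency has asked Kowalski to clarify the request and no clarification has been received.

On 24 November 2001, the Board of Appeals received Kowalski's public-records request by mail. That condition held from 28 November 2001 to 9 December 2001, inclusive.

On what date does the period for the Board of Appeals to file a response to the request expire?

2 months after 24 November 2001 is January 24, 2002.
Service was by mail, adding 5 days: January 24, 2002 + 5 days = January 29, 2002.
From November 28, 2001 through December 9, 2001 inclusive is 12 days; tolling adds 12 days: January 29, 2002 + 12 days = February 10, 2002.

February 10, 2002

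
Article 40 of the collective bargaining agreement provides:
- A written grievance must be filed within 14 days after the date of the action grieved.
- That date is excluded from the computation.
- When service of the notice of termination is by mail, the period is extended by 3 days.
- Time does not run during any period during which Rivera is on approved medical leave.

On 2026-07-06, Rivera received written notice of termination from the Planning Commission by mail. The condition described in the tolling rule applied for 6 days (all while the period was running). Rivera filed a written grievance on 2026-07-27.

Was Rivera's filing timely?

14 days after 2026-07-06 is July 20, 2026.
Service was by mail, adding 3 days: July 20, 2026 + 3 days = July 23, 2026.
Tolling adds 6 days: July 23, 2026 + 6 days = July 29, 2026.
The deadline is July 29, 2026; the filing on July 27, 2026 is on or before that date.

Yes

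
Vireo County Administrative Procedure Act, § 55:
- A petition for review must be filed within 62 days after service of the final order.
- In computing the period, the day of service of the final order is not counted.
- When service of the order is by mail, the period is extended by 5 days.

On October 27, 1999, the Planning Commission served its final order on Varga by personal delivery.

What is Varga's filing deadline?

62 days after October 27, 1999 is December 28, 1999.
Service was not by mail, so no mail extension applies.

December 28, 1999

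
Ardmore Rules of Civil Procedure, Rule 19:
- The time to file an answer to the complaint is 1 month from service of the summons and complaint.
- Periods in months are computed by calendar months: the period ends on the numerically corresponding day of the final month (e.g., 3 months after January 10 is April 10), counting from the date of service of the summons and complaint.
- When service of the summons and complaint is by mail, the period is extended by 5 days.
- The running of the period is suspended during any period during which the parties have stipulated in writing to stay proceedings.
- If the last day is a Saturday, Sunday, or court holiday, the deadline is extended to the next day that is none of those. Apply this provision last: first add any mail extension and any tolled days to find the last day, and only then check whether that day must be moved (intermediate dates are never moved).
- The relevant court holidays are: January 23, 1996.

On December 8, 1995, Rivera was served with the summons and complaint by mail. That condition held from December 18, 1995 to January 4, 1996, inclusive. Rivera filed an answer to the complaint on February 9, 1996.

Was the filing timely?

No

1 month after December 8, 1995 is January 8, 1996.
Service was by mail, adding 5 days: January 8, 1996 + 5 days = January 13, 1996.
From December 18, 1995 through January 4, 1996 inclusive is 18 days; tolling adds 18 days: January 13, 1996 + 18 days = January 31, 1996.
January 31, 1996 is a Wednesday and not a court holiday, so no extension applies.
The deadline is January 31, 1996; the filing on February 9, 1996 is after that date.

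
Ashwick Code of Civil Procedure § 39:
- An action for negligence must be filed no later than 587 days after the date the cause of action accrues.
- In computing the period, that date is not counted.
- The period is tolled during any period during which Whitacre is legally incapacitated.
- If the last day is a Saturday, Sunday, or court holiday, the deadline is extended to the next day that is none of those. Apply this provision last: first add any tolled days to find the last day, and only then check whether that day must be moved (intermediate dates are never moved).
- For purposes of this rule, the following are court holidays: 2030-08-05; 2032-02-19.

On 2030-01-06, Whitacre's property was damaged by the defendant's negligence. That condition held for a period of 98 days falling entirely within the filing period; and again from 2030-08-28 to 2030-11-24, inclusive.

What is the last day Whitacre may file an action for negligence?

February 20, 2032

587 days after 2030-01-06 is August 16, 2031.
Tolling adds 98 days: August 16, 2031 + 98 days = November 22, 2031.
From August 28, 2030 through November 24, 2030 inclusive is 89 days; tolling adds 89 days: November 22, 2031 + 89 days = February 19, 2032.
February 19, 2032 is a listed holiday. The next qualifying day is February 20, 2032.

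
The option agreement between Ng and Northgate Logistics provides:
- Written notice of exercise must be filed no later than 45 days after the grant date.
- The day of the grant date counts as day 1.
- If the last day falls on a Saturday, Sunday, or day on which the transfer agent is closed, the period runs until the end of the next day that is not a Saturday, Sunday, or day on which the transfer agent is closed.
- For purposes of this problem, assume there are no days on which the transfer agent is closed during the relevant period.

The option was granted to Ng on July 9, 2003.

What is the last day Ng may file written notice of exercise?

August 22, 2003

Counting July 9, 2003 as day 1, day 45 is August 22, 2003.
August 22, 2003 is a Friday and not a day on which the transfer agent is closed, so no extension applies.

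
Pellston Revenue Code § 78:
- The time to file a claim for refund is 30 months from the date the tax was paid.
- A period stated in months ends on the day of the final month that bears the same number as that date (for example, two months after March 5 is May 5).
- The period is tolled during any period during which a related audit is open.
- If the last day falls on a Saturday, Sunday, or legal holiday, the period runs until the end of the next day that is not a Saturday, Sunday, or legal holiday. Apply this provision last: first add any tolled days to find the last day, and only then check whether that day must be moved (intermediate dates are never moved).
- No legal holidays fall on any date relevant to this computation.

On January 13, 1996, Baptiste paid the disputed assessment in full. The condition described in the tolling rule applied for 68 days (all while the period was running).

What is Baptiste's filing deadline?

30 months after January 13, 1996 is July 13, 1998.
Tolling adds 68 days: July 13, 1998 + 68 days = September 19, 1998.
September 19, 1998 is Saturday; September 20, 1998 is Sunday. The next qualifying day is September 21, 1998.

September 21, 1998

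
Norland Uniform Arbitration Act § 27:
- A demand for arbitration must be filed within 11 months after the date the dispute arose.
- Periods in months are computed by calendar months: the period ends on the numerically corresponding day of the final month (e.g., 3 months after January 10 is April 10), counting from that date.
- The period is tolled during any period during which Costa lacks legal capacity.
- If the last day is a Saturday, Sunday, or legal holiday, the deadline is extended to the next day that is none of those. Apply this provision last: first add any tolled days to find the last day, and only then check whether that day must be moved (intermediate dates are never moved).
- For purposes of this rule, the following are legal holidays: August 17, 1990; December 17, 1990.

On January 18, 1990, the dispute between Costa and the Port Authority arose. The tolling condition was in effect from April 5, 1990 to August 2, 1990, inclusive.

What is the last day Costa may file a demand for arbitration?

April 17, 1991

11 months after January 18, 1990 is December 18, 1990.
From April 5, 1990 through August 2, 1990 inclusive is 120 days; tolling adds 120 days: December 18, 1990 + 120 days = April 17, 1991.
April 17, 1991 is a Wednesday and not a legal holiday, so no extension applies.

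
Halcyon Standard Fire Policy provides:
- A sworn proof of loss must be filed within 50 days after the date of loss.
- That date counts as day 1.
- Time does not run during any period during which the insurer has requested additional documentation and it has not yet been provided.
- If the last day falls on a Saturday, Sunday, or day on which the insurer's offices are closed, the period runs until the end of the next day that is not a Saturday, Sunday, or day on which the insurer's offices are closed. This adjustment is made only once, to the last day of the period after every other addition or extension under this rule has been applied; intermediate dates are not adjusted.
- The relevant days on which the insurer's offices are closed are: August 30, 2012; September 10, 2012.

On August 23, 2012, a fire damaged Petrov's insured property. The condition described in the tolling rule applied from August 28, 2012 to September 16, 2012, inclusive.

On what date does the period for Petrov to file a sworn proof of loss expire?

October 31, 2012

Counting August 23, 2012 as day 1, day 50 is October 11, 2012.
From August 28, 2012 through September 16, 2012 inclusive is 20 days; tolling adds 20 days: October 11, 2012 + 20 days = October 31, 2012.
October 31, 2012 is a Wednesday and not a day on which the insurer's offices are closed, so no extension applies.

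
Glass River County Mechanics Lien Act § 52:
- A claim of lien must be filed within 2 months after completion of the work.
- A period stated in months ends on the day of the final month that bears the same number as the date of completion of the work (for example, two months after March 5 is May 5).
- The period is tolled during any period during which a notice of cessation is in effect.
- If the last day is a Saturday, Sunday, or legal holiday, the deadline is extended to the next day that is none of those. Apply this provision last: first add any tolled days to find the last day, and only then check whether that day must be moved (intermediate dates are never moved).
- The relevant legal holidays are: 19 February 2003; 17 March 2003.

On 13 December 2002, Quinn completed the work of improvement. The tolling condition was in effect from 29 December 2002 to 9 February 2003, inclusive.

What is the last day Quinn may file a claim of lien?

2 months after 13 December 2002 is February 13, 2003.
From December 29, 2002 through February 9, 2003 inclusive is 43 days; tolling adds 43 days: February 13, 2003 + 43 days = March 28, 2003.
March 28, 2003 is a Friday and not a legal holiday, so no extension applies.

March 28, 2003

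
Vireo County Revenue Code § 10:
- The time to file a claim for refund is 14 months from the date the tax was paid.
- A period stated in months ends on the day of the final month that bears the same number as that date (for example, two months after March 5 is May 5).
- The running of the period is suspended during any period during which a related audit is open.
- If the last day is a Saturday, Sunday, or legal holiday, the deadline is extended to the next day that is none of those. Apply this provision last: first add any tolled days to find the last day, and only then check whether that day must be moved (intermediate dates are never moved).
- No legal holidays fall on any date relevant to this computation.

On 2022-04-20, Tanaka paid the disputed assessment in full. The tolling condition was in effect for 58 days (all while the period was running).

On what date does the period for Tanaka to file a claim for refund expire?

14 months after 2022-04-20 is June 20, 2023.
Tolling adds 58 days: June 20, 2023 + 58 days = August 17, 2023.
August 17, 2023 is a Thursday and not a legal holiday, so no extension applies.

August 17, 2023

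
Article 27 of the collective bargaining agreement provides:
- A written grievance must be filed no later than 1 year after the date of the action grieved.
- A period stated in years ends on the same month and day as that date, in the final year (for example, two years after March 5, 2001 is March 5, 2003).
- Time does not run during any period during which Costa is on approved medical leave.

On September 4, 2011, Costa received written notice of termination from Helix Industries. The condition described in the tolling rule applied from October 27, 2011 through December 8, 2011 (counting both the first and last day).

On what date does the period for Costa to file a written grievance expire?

1 year after September 4, 2011 is September 4, 2012.
From October 27, 2011 through December 8, 2011 inclusive is 43 days; tolling adds 43 days: September 4, 2012 + 43 days = October 17, 2012.

October 17, 2012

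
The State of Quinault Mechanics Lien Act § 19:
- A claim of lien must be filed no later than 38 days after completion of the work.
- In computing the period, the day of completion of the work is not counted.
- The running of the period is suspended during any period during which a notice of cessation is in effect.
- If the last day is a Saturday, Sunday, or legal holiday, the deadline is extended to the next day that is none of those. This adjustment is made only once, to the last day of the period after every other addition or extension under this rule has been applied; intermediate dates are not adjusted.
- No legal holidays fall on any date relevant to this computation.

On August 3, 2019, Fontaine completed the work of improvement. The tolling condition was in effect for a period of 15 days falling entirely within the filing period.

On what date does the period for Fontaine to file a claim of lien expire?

38 days after August 3, 2019 is September 10, 2019.
Tolling adds 15 days: September 10, 2019 + 15 days = September 25, 2019.
September 25, 2019 is a Wednesday and not a legal holiday, so no extension applies.

September 25, 2019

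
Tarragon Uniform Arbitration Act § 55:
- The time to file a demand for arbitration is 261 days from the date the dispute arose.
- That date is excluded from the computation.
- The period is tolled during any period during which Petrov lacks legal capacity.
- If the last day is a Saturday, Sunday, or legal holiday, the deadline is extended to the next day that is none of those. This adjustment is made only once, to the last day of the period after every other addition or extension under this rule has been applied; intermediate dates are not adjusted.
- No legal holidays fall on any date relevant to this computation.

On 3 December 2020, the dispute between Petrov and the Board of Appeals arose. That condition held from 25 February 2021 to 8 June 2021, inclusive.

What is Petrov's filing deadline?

December 3, 2021

261 days after 3 December 2020 is August 21, 2021.
From February 25, 2021 through June 8, 2021 inclusive is 104 days; tolling adds 104 days: August 21, 2021 + 104 days = December 3, 2021.
December 3, 2021 is a Friday and not a legal holiday, so no extension applies.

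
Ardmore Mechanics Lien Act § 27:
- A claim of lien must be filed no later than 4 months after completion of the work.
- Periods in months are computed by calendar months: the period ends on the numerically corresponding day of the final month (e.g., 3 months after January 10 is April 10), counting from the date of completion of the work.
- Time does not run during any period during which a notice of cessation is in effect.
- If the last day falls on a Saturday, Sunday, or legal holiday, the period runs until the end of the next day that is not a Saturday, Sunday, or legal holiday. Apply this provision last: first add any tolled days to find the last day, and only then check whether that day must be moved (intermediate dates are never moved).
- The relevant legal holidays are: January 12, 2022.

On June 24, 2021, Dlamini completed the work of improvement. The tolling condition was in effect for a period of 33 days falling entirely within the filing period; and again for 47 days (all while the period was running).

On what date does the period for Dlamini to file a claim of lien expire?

January 13, 2022

4 months after June 24, 2021 is October 24, 2021.
Tolling adds 33 days: October 24, 2021 + 33 days = November 26, 2021.
Tolling adds 47 days: November 26, 2021 + 47 days = January 12, 2022.
January 12, 2022 is a listed holiday. The next qualifying day is January 13, 2022.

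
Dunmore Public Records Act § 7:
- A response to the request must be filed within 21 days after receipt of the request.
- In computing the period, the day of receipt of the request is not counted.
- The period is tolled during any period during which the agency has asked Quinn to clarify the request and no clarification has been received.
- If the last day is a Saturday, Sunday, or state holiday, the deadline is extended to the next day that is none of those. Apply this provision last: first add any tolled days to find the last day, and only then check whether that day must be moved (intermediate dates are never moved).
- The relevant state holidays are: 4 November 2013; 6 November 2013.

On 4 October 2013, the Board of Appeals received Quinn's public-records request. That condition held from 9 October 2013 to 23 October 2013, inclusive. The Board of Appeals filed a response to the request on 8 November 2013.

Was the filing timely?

21 days after 4 October 2013 is October 25, 2013.
From October 9, 2013 through October 23, 2013 inclusive is 15 days; tolling adds 15 days: October 25, 2013 + 15 days = November 9, 2013.
November 9, 2013 is Saturday; November 10, 2013 is Sunday. The next qualifying day is November 11, 2013.
The deadline is November 11, 2013; the filing on November 8, 2013 is on or before that date.

Yes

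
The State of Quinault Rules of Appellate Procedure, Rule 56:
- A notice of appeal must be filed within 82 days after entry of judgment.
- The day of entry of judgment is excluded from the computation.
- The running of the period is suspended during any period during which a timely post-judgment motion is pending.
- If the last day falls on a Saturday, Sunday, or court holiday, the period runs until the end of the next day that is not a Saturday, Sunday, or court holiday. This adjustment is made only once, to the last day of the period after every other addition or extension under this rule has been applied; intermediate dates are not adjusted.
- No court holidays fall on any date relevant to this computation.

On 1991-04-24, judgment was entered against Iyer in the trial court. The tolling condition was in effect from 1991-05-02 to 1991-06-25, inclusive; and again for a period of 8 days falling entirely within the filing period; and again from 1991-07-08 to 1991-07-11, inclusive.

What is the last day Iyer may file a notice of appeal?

September 20, 1991

82 days after 1991-04-24 is July 15, 1991.
From May 2, 1991 through June 25, 1991 inclusive is 55 days; tolling adds 55 days: July 15, 1991 + 55 days = September 8, 1991.
Tolling adds 8 days: September 8, 1991 + 8 days = September 16, 1991.
From July 8, 1991 through July 11, 1991 inclusive is 4 days; tolling adds 4 days: September 16, 1991 + 4 days = September 20, 1991.
September 20, 1991 is a Friday and not a court holiday, so no extension applies.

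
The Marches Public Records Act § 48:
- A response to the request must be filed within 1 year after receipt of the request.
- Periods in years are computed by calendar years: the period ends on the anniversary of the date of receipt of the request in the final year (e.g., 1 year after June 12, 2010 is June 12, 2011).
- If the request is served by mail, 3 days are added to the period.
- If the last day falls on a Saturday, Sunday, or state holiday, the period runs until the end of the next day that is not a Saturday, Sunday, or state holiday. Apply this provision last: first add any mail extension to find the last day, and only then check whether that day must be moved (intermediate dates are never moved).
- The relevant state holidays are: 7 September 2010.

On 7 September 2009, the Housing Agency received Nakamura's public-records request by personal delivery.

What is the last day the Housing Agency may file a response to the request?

1 year after 7 September 2009 is September 7, 2010.
Service was not by mail, so no mail extension applies.
September 7, 2010 is a listed holiday. The next qualifying day is September 8, 2010.

September 8, 2010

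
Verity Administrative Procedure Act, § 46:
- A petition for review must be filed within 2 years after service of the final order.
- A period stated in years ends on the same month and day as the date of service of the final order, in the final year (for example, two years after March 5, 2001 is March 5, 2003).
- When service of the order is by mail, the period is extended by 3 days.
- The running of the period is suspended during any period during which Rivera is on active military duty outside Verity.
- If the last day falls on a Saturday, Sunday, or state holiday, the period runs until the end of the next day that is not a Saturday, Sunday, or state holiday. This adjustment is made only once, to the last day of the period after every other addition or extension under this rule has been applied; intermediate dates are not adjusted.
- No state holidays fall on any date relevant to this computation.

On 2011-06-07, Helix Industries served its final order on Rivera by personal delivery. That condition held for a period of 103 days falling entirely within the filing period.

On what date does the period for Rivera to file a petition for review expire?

September 18, 2013

2 years after 2011-06-07 is June 7, 2013.
Service was not by mail, so no mail extension applies.
Tolling adds 103 days: June 7, 2013 + 103 days = September 18, 2013.
September 18, 2013 is a Wednesday and not a state holiday, so no extension applies.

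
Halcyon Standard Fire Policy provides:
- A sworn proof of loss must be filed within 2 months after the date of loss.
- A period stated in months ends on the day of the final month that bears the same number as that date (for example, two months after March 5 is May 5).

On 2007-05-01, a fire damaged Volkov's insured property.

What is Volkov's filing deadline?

July 1, 2007

2 months after 2007-05-01 is July 1, 2007.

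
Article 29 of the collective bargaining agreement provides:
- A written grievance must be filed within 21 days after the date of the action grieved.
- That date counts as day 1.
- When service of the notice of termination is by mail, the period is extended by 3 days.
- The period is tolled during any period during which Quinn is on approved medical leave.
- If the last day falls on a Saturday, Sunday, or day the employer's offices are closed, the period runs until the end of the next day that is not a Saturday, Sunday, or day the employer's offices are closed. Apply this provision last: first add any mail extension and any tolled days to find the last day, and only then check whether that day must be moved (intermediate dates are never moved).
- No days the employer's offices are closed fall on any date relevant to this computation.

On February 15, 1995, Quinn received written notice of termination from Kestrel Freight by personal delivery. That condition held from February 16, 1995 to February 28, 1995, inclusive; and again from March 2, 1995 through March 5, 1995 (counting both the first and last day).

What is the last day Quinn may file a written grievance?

March 24, 1995

Counting February 15, 1995 as day 1, day 21 is March 7, 1995.
Service was not by mail, so no mail extension applies.
From February 16, 1995 through February 28, 1995 inclusive is 13 days; tolling adds 13 days: March 7, 1995 + 13 days = March 20, 1995.
From March 2, 1995 through March 5, 1995 inclusive is 4 days; tolling adds 4 days: March 20, 1995 + 4 days = March 24, 1995.
March 24, 1995 is a Friday and not a day the employer's offices are closed, so no extension applies.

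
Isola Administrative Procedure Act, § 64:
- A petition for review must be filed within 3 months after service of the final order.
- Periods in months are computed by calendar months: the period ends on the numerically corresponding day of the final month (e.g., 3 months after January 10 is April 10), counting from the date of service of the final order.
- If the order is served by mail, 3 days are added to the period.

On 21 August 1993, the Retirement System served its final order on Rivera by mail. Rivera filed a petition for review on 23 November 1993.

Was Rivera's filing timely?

3 months after 21 August 1993 is November 21, 1993.
Service was by mail, adding 3 days: November 21, 1993 + 3 days = November 24, 1993.
The deadline is November 24, 1993; the filing on November 23, 1993 is on or before that date.

Yes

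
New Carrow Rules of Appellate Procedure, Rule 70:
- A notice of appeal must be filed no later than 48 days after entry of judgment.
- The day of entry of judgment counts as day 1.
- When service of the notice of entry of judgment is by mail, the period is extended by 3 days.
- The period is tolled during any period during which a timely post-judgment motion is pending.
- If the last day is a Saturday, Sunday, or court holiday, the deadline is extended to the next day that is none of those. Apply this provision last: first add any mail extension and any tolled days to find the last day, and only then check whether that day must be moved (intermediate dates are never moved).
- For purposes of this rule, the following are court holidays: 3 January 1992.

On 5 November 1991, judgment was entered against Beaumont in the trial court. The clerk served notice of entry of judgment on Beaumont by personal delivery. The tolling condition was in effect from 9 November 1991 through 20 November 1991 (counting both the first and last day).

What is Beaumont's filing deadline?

January 6, 1992

Counting 5 November 1991 as day 1, day 48 is December 22, 1991.
Service was not by mail, so no mail extension applies.
From November 9, 1991 through November 20, 1991 inclusive is 12 days; tolling adds 12 days: December 22, 1991 + 12 days = January 3, 1992.
January 3, 1992 is a listed holiday; January 4, 1992 is Saturday; January 5, 1992 is Sunday. The next qualifying day is January 6, 1992.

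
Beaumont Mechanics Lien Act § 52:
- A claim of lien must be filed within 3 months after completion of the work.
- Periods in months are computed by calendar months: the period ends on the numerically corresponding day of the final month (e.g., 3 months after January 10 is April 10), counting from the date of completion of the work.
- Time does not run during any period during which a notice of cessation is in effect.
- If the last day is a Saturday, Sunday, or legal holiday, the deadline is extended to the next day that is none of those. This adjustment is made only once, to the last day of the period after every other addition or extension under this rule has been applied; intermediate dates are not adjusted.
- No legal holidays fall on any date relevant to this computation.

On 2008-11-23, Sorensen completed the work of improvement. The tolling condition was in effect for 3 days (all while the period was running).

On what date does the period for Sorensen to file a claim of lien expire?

February 26, 2009

3 months after 2008-11-23 is February 23, 2009.
Tolling adds 3 days: February 23, 2009 + 3 days = February 26, 2009.
February 26, 2009 is a Thursday and not a legal holiday, so no extension applies.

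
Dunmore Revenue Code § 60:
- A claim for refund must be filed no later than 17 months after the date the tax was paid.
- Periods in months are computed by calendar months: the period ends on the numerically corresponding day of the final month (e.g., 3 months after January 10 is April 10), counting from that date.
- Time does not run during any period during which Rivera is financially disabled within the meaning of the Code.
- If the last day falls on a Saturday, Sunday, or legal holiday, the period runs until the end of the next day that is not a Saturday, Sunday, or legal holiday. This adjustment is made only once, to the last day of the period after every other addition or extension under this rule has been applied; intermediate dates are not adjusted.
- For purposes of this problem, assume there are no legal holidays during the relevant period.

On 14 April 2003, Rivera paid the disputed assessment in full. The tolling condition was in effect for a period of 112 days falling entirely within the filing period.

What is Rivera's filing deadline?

January 4, 2005

17 months after 14 April 2003 is September 14, 2004.
Tolling adds 112 days: September 14, 2004 + 112 days = January 4, 2005.
January 4, 2005 is a Tuesday and not a legal holiday, so no extension applies.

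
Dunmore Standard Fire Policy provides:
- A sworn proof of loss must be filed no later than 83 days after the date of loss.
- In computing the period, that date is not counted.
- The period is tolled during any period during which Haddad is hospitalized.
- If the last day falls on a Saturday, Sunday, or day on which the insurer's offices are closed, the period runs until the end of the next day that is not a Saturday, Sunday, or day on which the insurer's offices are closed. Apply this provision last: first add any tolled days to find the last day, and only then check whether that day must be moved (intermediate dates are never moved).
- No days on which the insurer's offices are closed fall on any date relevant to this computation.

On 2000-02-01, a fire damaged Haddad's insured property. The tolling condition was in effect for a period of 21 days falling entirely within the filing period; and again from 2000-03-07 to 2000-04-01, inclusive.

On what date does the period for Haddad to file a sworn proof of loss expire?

June 12, 2000

83 days after 2000-02-01 is April 24, 2000.
Tolling adds 21 days: April 24, 2000 + 21 days = May 15, 2000.
From March 7, 2000 through April 1, 2000 inclusive is 26 days; tolling adds 26 days: May 15, 2000 + 26 days = June 10, 2000.
June 10, 2000 is Saturday; June 11, 2000 is Sunday. The next qualifying day is June 12, 2000.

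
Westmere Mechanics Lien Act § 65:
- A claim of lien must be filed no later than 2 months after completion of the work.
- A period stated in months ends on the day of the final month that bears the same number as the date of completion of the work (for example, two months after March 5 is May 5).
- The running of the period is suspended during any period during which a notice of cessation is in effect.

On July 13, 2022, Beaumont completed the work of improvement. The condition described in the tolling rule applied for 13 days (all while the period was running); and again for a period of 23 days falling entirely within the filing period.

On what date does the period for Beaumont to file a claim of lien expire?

October 19, 2022

2 months after July 13, 2022 is September 13, 2022.
Tolling adds 13 days: September 13, 2022 + 13 days = September 26, 2022.
Tolling adds 23 days: September 26, 2022 + 23 days = October 19, 2022.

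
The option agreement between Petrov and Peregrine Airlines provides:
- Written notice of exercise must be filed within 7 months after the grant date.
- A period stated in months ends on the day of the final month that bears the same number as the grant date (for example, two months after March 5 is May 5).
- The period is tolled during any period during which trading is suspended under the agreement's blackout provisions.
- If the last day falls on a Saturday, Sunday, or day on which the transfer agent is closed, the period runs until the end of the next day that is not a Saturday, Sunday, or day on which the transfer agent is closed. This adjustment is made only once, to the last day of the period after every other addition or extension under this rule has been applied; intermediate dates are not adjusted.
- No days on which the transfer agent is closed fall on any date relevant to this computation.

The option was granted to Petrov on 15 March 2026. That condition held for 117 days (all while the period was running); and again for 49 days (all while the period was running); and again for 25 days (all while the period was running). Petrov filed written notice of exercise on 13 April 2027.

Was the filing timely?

7 months after 15 March 2026 is October 15, 2026.
Tolling adds 117 days: October 15, 2026 + 117 days = February 9, 2027.
Tolling adds 49 days: February 9, 2027 + 49 days = March 30, 2027.
Tolling adds 25 days: March 30, 2027 + 25 days = April 24, 2027.
April 24, 2027 is Saturday; April 25, 2027 is Sunday. The next qualifying day is April 26, 2027.
The deadline is April 26, 2027; the filing on April 13, 2027 is on or before that date.

Yes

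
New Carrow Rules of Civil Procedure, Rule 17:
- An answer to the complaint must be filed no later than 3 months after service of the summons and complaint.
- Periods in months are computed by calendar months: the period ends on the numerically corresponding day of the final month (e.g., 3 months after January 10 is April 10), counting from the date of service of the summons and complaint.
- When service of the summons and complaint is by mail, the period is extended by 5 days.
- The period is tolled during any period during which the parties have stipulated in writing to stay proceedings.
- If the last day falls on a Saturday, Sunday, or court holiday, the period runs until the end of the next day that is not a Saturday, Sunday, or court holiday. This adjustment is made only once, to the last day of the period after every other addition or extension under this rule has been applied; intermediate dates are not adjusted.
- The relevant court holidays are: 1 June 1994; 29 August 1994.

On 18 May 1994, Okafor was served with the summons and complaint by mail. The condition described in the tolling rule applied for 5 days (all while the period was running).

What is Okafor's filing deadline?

3 months after 18 May 1994 is August 18, 1994.
Service was by mail, adding 5 days: August 18, 1994 + 5 days = August 23, 1994.
Tolling adds 5 days: August 23, 1994 + 5 days = August 28, 1994.
August 28, 1994 is Sunday; August 29, 1994 is a listed holiday. The next qualifying day is August 30, 1994.

August 30, 1994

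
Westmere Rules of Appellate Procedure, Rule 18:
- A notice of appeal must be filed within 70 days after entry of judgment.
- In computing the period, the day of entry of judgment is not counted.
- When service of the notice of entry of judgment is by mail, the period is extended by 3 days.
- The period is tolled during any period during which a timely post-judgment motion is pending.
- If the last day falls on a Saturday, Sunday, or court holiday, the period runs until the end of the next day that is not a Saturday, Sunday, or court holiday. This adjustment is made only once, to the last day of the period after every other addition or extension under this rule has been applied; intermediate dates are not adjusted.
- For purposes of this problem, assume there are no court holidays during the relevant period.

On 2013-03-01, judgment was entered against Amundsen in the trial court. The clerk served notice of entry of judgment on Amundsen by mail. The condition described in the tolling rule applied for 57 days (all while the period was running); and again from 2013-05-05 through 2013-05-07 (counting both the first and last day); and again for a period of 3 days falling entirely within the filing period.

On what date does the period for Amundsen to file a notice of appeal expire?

July 15, 2013

70 days after 2013-03-01 is May 10, 2013.
Service was by mail, adding 3 days: May 10, 2013 + 3 days = May 13, 2013.
Tolling adds 57 days: May 13, 2013 + 57 days = July 9, 2013.
From May 5, 2013 through May 7, 2013 inclusive is 3 days; tolling adds 3 days: July 9, 2013 + 3 days = July 12, 2013.
Tolling adds 3 days: July 12, 2013 + 3 days = July 15, 2013.
July 15, 2013 is a Monday and not a court holiday, so no extension applies.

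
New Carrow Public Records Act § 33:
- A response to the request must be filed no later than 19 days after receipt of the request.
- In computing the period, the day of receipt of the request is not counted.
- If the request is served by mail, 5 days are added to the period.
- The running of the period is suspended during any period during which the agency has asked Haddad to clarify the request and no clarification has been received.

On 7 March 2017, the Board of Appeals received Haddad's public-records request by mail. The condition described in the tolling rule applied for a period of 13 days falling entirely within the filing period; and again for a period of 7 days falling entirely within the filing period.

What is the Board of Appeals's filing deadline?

April 20, 2017

19 days after 7 March 2017 is March 26, 2017.
Service was by mail, adding 5 days: March 26, 2017 + 5 days = March 31, 2017.
Tolling adds 13 days: March 31, 2017 + 13 days = April 13, 2017.
Tolling adds 7 days: April 13, 2017 + 7 days = April 20, 2017.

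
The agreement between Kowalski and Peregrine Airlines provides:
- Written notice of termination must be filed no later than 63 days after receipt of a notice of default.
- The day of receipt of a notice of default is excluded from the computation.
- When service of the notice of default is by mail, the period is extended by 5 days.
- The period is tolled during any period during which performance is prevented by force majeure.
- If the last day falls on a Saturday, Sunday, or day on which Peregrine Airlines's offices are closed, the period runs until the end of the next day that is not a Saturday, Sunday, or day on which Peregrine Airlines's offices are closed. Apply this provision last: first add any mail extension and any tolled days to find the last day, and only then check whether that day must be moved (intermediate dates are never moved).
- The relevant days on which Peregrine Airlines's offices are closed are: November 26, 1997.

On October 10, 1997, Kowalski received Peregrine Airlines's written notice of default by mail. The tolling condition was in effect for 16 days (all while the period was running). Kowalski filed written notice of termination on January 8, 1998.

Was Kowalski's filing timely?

No

63 days after October 10, 1997 is December 12, 1997.
Service was by mail, adding 5 days: December 12, 1997 + 5 days = December 17, 1997.
Tolling adds 16 days: December 17, 1997 + 16 days = January 2, 1998.
January 2, 1998 is a Friday and not a day on which Peregrine Airlines's offices are closed, so no extension applies.
The deadline is January 2, 1998; the filing on January 8, 1998 is after that date.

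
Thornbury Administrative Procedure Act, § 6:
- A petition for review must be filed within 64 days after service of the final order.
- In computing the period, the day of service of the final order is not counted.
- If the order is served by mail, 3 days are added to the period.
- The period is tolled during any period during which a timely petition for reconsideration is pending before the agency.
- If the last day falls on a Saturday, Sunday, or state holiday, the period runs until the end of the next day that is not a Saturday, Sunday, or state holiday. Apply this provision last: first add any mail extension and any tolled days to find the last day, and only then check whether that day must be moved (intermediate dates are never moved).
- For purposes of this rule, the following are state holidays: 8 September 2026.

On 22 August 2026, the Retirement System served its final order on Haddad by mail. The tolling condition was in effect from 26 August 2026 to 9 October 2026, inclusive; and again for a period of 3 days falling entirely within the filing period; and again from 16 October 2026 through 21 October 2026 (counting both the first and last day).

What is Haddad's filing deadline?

December 21, 2026

64 days after 22 August 2026 is October 25, 2026.
Service was by mail, adding 3 days: October 25, 2026 + 3 days = October 28, 2026.
From August 26, 2026 through October 9, 2026 inclusive is 45 days; tolling adds 45 days: October 28, 2026 + 45 days = December 12, 2026.
Tolling adds 3 days: December 12, 2026 + 3 days = December 15, 2026.
From October 16, 2026 through October 21, 2026 inclusive is 6 days; tolling adds 6 days: December 15, 2026 + 6 days = December 21, 2026.
December 21, 2026 is a Monday and not a state holiday, so no extension applies.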